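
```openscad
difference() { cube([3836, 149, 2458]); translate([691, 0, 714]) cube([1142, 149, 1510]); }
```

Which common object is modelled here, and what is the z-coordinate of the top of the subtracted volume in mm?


A wall with a window opening. The window head height is 2224 mm.

A wall with a rectangular opening subtracted — a window. Sill at z = 714, opening 1510 mm tall, so the head is at 714 + 1510 = 2224 mm.


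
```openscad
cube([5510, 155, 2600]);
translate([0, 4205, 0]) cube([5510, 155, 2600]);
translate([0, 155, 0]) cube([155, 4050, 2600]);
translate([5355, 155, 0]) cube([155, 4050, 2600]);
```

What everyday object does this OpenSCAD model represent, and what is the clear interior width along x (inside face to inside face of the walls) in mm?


A house (or room) frame. The interior width is 5200 mm.

Four 2600 mm walls enclosing a rectangle with no floor or roof — a room or house frame. Outside width is 5510 mm and wall thickness is 155 mm, so the interior width is 5510 − 2 × 155 = 5200 mm.


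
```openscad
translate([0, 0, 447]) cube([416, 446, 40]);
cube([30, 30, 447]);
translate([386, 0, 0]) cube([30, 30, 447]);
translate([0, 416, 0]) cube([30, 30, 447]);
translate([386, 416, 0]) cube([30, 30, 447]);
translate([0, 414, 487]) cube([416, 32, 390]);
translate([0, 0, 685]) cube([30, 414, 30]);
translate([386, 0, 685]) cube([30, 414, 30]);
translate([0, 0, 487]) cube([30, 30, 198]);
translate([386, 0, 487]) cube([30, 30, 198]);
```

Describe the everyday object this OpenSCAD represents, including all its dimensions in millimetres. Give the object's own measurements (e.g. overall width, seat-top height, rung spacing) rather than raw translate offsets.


A chair. The seat is a 416×446×40 mm slab with its top at z = 487 mm, on four 30×30 mm corner legs (flush with the seat edges, standing on z = 0). A flat backrest 32 mm thick, 390 mm tall, spans the full seat width and rises from the seat top along its +y edge, rear face flush with the rear of the seat. Two armrests of 30×30 mm section run along each side from the seat's front edge to the front of the backrest, top faces 228 mm above the seat top and outer faces flush with the seat's x-edges; a 30×30 mm post under the front of each armrest stands on the seat at the front corner.


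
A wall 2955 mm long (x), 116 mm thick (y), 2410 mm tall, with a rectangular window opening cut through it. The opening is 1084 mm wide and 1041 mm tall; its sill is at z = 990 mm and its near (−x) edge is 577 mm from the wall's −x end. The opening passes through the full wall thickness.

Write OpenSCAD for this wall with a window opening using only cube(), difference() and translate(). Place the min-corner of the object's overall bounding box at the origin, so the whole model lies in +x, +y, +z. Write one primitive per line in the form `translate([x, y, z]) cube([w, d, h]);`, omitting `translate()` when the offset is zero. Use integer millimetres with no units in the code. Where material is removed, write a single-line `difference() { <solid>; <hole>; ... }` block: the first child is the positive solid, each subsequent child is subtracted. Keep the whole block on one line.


difference() { cube([2955, 116, 2410]); translate([577, 0, 990]) cube([1084, 116, 1041]); }


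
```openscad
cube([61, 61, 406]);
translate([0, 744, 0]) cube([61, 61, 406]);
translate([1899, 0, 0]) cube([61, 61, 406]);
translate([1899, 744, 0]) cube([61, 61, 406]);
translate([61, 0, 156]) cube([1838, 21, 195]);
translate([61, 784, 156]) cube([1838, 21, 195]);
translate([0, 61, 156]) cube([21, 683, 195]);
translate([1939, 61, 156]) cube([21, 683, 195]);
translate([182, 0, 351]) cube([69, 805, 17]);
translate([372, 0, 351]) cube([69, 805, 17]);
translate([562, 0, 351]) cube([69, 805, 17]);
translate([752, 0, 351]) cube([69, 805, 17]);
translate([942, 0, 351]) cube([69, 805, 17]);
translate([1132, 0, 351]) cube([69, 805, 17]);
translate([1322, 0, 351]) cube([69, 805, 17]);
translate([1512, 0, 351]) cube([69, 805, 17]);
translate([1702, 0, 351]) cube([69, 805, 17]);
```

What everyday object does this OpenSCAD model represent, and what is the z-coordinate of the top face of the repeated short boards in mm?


A bed frame. The slat-top height is 368 mm.

Four posts, four rails, and a row of slats — a bed frame. Slats sit on the rails at z = 156 + 195 = 351; with slat thickness 17, the top is 368 mm.


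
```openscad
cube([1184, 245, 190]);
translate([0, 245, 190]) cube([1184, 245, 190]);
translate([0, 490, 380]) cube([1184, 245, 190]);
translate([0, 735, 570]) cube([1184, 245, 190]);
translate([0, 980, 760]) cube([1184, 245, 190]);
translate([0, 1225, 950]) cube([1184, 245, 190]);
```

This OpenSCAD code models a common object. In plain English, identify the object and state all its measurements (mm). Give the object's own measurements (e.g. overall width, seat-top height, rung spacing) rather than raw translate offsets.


A straight staircase of 6 solid steps. Each step is 1184 mm wide (x), 245 mm deep (y, the going) and 190 mm tall (the rise). The first step rests on the floor; each subsequent step sits one going further in +y and one rise higher in +z, directly behind and above the previous step with no overlap.


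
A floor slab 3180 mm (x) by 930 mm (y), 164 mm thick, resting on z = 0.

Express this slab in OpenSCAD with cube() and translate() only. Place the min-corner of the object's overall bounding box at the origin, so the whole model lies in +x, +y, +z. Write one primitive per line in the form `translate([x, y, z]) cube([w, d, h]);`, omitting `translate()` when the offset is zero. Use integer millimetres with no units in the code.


cube([3180, 930, 164]);


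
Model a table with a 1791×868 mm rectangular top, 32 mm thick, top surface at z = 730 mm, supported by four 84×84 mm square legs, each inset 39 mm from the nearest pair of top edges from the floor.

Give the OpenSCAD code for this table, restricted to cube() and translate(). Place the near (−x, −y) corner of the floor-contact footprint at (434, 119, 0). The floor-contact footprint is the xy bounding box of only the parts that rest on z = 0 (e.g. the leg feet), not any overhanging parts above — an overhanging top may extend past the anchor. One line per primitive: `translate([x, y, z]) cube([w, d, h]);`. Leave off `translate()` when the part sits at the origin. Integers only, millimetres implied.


translate([395, 80, 698]) cube([1791, 868, 32]);
translate([434, 119, 0]) cube([84, 84, 698]);
translate([2063, 119, 0]) cube([84, 84, 698]);
translate([434, 825, 0]) cube([84, 84, 698]);
translate([2063, 825, 0]) cube([84, 84, 698]);


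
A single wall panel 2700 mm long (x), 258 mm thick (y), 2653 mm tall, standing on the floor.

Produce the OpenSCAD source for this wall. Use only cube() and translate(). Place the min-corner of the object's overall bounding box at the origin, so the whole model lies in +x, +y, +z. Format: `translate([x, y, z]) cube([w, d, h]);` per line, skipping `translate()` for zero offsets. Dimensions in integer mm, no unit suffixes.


cube([2700, 258, 2653]);


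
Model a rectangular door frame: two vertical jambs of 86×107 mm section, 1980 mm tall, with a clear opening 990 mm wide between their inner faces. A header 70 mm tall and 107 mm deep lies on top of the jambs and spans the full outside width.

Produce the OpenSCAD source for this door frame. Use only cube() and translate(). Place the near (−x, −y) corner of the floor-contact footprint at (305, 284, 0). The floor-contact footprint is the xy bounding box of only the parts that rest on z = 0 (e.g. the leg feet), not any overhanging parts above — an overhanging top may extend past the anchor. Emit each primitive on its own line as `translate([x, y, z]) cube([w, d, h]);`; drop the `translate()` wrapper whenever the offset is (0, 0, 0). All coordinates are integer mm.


translate([305, 284, 0]) cube([86, 107, 1980]);
translate([1381, 284, 0]) cube([86, 107, 1980]);
translate([305, 284, 1980]) cube([1162, 107, 70]);


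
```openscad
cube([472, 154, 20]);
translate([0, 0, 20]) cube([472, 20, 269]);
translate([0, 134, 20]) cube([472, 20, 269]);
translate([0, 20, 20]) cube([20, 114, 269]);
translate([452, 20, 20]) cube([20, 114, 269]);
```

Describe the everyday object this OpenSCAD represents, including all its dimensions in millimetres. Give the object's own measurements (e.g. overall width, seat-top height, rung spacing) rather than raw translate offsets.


An open-topped rectangular box: outside dimensions 472×154×289 mm, with a uniform wall and base thickness of 20 mm. The base is a full 472×154 slab on the floor; four walls sit on top of the base. The front and back walls (the −y and +y sides) span the full width; the two side walls fit between them.


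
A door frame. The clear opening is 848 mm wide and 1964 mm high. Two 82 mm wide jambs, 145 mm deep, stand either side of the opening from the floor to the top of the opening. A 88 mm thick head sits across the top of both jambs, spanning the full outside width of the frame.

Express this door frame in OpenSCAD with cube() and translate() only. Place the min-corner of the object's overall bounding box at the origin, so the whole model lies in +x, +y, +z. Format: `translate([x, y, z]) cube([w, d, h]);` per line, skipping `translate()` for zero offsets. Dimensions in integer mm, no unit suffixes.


cube([82, 145, 1964]);
translate([930, 0, 0]) cube([82, 145, 1964]);
translate([0, 0, 1964]) cube([1012, 145, 88]);


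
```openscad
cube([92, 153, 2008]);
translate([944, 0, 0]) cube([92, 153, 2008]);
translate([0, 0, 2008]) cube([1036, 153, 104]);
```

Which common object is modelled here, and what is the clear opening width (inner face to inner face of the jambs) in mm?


A door frame. The clear opening width is 852 mm.

Two 2008 mm tall posts with a header on top — a door frame. The left jamb is 92 mm wide at x = 0; the right jamb starts at x = 944. The clear opening is 944 − 92 = 852 mm.


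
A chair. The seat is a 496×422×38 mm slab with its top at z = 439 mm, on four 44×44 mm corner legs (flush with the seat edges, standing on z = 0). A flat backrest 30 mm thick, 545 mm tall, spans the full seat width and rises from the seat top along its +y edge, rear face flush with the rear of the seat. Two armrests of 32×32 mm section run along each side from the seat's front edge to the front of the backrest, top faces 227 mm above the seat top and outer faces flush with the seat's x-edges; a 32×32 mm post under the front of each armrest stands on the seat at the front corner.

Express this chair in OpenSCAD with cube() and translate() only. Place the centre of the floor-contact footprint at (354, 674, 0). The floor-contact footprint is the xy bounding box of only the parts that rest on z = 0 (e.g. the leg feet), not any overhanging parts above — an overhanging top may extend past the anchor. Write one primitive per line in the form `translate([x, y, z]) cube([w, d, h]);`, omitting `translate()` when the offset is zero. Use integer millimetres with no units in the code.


translate([106, 463, 401]) cube([496, 422, 38]);
translate([106, 463, 0]) cube([44, 44, 401]);
translate([558, 463, 0]) cube([44, 44, 401]);
translate([106, 841, 0]) cube([44, 44, 401]);
translate([558, 841, 0]) cube([44, 44, 401]);
translate([106, 855, 439]) cube([496, 30, 545]);
translate([106, 463, 634]) cube([32, 392, 32]);
translate([570, 463, 634]) cube([32, 392, 32]);
translate([106, 463, 439]) cube([32, 32, 195]);
translate([570, 463, 439]) cube([32, 32, 195]);


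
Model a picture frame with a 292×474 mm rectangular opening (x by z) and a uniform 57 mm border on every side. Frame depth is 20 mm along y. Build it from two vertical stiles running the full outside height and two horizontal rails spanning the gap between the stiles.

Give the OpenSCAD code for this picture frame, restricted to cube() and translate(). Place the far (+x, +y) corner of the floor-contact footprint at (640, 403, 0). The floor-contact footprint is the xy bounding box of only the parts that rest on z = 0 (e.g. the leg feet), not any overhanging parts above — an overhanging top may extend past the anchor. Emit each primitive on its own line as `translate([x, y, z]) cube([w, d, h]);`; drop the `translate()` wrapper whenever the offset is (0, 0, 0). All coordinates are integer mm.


translate([234, 383, 0]) cube([57, 20, 588]);
translate([583, 383, 0]) cube([57, 20, 588]);
translate([291, 383, 0]) cube([292, 20, 57]);
translate([291, 383, 531]) cube([292, 20, 57]);


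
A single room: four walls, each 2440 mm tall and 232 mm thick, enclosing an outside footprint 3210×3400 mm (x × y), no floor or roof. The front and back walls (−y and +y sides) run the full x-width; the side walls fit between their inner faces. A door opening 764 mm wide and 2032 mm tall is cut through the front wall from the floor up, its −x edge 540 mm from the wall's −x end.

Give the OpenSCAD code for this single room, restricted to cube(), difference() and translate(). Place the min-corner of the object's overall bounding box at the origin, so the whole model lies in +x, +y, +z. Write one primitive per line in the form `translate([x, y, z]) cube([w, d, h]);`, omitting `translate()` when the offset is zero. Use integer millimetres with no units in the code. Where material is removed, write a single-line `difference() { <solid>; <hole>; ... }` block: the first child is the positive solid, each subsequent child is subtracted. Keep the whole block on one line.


difference() { cube([3210, 232, 2440]); translate([540, 0, 0]) cube([764, 232, 2032]); }
translate([0, 3168, 0]) cube([3210, 232, 2440]);
translate([0, 232, 0]) cube([232, 2936, 2440]);
translate([2978, 232, 0]) cube([232, 2936, 2440]);


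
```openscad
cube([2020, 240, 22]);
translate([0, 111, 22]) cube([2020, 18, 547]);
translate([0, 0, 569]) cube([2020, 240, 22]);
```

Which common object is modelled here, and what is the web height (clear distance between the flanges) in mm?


An I-beam. The web height is 547 mm.

Two wide flanges with a thin centred web — an I-beam. Overall 591 mm minus two 22 mm flanges gives a web of 591 − 2·22 = 547 mm.


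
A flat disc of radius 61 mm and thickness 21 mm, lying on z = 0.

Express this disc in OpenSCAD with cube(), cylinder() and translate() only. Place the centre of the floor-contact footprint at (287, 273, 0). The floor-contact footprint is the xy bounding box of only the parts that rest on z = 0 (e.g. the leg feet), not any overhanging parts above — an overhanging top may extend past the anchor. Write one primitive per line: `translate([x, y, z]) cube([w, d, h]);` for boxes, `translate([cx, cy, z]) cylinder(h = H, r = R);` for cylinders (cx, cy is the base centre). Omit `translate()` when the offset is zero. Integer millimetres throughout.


translate([287, 273, 0]) cylinder(h = 21, r = 61);


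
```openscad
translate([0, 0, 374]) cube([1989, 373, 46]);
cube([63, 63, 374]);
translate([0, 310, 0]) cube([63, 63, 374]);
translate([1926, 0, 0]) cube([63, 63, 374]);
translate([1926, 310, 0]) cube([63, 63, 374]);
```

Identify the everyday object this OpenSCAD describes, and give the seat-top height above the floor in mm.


A bench. The seat-top height is 420 mm.

A long slab on four corner posts — a bench. The slab sits at z = 374 with thickness 46, so the top is 374 + 46 = 420 mm.


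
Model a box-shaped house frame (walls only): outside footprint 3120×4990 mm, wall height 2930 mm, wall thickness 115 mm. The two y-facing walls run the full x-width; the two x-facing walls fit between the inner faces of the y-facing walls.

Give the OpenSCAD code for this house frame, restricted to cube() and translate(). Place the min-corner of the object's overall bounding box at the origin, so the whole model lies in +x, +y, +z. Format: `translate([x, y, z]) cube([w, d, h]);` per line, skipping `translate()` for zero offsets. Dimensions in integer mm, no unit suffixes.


cube([3120, 115, 2930]);
translate([0, 4875, 0]) cube([3120, 115, 2930]);
translate([0, 115, 0]) cube([115, 4760, 2930]);
translate([3005, 115, 0]) cube([115, 4760, 2930]);


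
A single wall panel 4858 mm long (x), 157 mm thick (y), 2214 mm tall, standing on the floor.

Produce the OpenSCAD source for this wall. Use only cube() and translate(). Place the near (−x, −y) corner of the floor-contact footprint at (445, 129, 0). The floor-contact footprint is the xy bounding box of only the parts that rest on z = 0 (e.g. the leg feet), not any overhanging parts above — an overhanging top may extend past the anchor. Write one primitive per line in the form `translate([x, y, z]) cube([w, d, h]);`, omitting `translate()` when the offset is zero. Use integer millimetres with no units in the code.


translate([445, 129, 0]) cube([4858, 157, 2214]);


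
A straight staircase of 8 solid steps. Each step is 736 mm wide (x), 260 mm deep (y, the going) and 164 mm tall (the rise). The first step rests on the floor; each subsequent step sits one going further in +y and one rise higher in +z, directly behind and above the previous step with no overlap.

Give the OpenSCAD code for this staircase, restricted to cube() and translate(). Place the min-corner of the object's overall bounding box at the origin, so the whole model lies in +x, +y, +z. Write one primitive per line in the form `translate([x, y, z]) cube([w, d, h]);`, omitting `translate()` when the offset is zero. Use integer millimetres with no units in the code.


cube([736, 260, 164]);
translate([0, 260, 164]) cube([736, 260, 164]);
translate([0, 520, 328]) cube([736, 260, 164]);
translate([0, 780, 492]) cube([736, 260, 164]);
translate([0, 1040, 656]) cube([736, 260, 164]);
translate([0, 1300, 820]) cube([736, 260, 164]);
translate([0, 1560, 984]) cube([736, 260, 164]);
translate([0, 1820, 1148]) cube([736, 260, 164]);


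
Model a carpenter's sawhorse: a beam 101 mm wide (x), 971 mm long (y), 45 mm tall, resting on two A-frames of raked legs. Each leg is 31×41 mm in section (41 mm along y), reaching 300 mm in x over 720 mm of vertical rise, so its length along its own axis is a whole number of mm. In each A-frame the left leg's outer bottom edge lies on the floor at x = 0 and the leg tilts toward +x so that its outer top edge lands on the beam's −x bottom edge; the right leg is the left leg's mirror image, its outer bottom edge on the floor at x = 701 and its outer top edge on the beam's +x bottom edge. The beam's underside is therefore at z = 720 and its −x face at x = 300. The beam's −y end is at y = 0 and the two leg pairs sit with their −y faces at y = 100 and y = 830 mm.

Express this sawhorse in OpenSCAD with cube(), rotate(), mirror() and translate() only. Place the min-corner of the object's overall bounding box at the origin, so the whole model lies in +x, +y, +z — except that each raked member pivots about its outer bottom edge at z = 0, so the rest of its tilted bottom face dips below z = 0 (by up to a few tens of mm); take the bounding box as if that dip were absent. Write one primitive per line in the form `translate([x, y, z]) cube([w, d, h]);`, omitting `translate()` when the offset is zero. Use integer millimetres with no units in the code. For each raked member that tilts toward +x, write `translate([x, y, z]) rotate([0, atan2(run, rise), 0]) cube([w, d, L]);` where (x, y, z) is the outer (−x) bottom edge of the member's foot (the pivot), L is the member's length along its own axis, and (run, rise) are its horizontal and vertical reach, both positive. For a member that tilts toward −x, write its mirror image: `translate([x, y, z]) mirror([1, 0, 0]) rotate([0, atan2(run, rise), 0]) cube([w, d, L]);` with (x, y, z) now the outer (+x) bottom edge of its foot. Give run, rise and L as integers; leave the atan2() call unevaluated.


translate([300, 0, 720]) cube([101, 971, 45]);
translate([0, 100, 0]) rotate([0, atan2(300, 720), 0]) cube([31, 41, 780]);
translate([701, 100, 0]) mirror([1, 0, 0]) rotate([0, atan2(300, 720), 0]) cube([31, 41, 780]);
translate([0, 830, 0]) rotate([0, atan2(300, 720), 0]) cube([31, 41, 780]);
translate([701, 830, 0]) mirror([1, 0, 0]) rotate([0, atan2(300, 720), 0]) cube([31, 41, 780]);


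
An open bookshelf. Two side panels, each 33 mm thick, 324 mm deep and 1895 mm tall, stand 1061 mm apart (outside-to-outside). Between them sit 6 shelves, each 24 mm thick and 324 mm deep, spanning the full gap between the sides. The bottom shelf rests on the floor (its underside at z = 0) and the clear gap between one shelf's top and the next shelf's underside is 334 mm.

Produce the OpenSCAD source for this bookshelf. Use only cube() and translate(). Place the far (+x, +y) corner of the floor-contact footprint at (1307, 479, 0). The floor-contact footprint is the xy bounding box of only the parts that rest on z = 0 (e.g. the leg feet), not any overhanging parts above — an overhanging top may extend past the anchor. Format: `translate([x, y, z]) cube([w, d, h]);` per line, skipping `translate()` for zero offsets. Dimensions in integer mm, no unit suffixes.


translate([246, 155, 0]) cube([33, 324, 1895]);
translate([1274, 155, 0]) cube([33, 324, 1895]);
translate([279, 155, 0]) cube([995, 324, 24]);
translate([279, 155, 358]) cube([995, 324, 24]);
translate([279, 155, 716]) cube([995, 324, 24]);
translate([279, 155, 1074]) cube([995, 324, 24]);
translate([279, 155, 1432]) cube([995, 324, 24]);
translate([279, 155, 1790]) cube([995, 324, 24]);


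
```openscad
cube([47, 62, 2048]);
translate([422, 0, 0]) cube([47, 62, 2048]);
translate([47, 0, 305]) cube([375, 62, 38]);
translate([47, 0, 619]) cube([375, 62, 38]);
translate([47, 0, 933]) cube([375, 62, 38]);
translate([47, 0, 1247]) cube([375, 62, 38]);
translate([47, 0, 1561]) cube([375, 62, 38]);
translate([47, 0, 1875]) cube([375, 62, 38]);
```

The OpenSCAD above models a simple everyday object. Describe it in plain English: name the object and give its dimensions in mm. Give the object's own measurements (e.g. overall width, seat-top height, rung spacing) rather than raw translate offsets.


A straight ladder. Two 47×62 mm vertical rails, 2048 mm tall, stand 469 mm apart (outside-to-outside) with their front faces coplanar on the −y side. 6 rungs, each 62 mm deep and 38 mm tall, span between the inner faces of the rails, front faces flush with the rails. The lowest rung's underside is at z = 305 mm and rungs are spaced 314 mm apart (underside to underside).


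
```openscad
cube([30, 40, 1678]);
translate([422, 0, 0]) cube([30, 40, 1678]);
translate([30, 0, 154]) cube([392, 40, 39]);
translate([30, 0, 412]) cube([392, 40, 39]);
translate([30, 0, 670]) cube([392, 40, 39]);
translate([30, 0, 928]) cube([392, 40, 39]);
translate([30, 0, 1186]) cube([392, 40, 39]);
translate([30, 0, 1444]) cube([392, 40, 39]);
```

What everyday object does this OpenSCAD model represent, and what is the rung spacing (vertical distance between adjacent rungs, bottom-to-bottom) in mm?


A ladder. The rung spacing is 258 mm.

Two tall 30×40 posts with 6 short bars between them — a ladder. Adjacent rungs sit at z = 154 and z = 412, so the spacing is 412 − 154 = 258 mm.


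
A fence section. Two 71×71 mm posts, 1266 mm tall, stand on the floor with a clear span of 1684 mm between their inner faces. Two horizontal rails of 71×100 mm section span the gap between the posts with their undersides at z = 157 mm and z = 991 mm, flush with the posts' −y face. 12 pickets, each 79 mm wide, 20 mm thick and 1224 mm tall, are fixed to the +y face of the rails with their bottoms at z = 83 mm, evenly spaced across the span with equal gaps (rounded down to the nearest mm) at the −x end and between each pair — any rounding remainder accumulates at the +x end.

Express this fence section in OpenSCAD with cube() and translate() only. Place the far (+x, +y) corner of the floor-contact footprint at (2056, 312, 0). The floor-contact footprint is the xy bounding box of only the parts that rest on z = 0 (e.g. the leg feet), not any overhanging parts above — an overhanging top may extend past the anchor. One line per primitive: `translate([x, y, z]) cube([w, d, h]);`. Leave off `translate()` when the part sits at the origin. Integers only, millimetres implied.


translate([230, 241, 0]) cube([71, 71, 1266]);
translate([1985, 241, 0]) cube([71, 71, 1266]);
translate([301, 241, 157]) cube([1684, 71, 100]);
translate([301, 241, 991]) cube([1684, 71, 100]);
translate([357, 312, 83]) cube([79, 20, 1224]);
translate([492, 312, 83]) cube([79, 20, 1224]);
translate([627, 312, 83]) cube([79, 20, 1224]);
translate([762, 312, 83]) cube([79, 20, 1224]);
translate([897, 312, 83]) cube([79, 20, 1224]);
translate([1032, 312, 83]) cube([79, 20, 1224]);
translate([1167, 312, 83]) cube([79, 20, 1224]);
translate([1302, 312, 83]) cube([79, 20, 1224]);
translate([1437, 312, 83]) cube([79, 20, 1224]);
translate([1572, 312, 83]) cube([79, 20, 1224]);
translate([1707, 312, 83]) cube([79, 20, 1224]);
translate([1842, 312, 83]) cube([79, 20, 1224]);


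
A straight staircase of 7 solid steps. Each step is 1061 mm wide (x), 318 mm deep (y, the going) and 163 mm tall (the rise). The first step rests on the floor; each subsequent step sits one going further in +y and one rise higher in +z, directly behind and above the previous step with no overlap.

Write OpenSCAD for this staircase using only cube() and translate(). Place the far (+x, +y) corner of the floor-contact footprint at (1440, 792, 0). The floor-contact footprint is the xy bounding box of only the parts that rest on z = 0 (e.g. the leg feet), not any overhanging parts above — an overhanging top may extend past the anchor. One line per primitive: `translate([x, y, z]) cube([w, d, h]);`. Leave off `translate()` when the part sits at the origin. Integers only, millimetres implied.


translate([379, 474, 0]) cube([1061, 318, 163]);
translate([379, 792, 163]) cube([1061, 318, 163]);
translate([379, 1110, 326]) cube([1061, 318, 163]);
translate([379, 1428, 489]) cube([1061, 318, 163]);
translate([379, 1746, 652]) cube([1061, 318, 163]);
translate([379, 2064, 815]) cube([1061, 318, 163]);
translate([379, 2382, 978]) cube([1061, 318, 163]);


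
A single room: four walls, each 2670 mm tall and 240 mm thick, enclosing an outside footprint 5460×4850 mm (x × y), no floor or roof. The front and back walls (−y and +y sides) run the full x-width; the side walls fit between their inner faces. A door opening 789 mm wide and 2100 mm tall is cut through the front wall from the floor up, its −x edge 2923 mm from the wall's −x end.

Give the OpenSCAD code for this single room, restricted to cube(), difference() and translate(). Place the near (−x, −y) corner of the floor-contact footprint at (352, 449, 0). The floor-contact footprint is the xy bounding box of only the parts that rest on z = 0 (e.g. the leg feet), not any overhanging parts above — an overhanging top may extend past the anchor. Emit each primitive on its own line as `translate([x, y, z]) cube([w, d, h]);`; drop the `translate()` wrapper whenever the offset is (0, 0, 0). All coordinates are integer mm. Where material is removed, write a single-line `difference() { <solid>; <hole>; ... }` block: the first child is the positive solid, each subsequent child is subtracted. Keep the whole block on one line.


difference() { translate([352, 449, 0]) cube([5460, 240, 2670]); translate([3275, 449, 0]) cube([789, 240, 2100]); }
translate([352, 5059, 0]) cube([5460, 240, 2670]);
translate([352, 689, 0]) cube([240, 4370, 2670]);
translate([5572, 689, 0]) cube([240, 4370, 2670]);


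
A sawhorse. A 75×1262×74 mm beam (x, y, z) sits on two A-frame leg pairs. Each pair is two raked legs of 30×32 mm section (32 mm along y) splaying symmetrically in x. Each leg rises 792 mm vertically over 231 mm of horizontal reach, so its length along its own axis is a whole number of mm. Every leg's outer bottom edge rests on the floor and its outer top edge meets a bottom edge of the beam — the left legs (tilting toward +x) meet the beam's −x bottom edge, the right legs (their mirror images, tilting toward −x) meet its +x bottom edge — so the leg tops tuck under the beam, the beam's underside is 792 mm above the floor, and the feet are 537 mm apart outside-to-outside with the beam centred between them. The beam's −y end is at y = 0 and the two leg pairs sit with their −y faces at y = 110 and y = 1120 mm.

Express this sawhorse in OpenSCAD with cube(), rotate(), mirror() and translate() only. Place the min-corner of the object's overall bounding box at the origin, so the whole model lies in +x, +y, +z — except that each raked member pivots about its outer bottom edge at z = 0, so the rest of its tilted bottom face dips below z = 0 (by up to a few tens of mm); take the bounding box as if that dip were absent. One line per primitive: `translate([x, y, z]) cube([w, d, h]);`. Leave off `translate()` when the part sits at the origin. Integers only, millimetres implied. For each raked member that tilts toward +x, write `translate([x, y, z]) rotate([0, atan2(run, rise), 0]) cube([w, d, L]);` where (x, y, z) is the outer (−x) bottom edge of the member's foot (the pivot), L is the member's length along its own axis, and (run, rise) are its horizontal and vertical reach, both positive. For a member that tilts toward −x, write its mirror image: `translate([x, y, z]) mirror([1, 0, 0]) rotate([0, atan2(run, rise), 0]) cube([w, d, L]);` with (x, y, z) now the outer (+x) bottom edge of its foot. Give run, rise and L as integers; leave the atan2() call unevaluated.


translate([231, 0, 792]) cube([75, 1262, 74]);
translate([0, 110, 0]) rotate([0, atan2(231, 792), 0]) cube([30, 32, 825]);
translate([537, 110, 0]) mirror([1, 0, 0]) rotate([0, atan2(231, 792), 0]) cube([30, 32, 825]);
translate([0, 1120, 0]) rotate([0, atan2(231, 792), 0]) cube([30, 32, 825]);
translate([537, 1120, 0]) mirror([1, 0, 0]) rotate([0, atan2(231, 792), 0]) cube([30, 32, 825]);


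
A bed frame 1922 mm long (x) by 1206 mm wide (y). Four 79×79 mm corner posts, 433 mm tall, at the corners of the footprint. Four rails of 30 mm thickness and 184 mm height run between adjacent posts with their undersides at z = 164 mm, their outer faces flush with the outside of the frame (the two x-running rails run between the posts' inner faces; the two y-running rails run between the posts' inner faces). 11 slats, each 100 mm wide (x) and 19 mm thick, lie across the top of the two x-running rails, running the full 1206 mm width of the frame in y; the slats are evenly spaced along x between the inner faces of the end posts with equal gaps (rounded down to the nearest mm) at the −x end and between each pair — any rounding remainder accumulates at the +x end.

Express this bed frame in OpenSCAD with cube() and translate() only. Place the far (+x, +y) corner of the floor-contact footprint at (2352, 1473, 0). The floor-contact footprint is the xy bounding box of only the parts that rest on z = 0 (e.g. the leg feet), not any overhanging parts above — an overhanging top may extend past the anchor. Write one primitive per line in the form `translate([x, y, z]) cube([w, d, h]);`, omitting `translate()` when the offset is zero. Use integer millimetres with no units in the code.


// slat z = rail_z + rail_h = 164 + 184 = 348
// slat gap = ⌊(1764 − 11·100) / 12⌋ = 55
translate([430, 267, 0]) cube([79, 79, 433]);
translate([430, 1394, 0]) cube([79, 79, 433]);
translate([2273, 267, 0]) cube([79, 79, 433]);
translate([2273, 1394, 0]) cube([79, 79, 433]);
translate([509, 267, 164]) cube([1764, 30, 184]);
translate([509, 1443, 164]) cube([1764, 30, 184]);
translate([430, 346, 164]) cube([30, 1048, 184]);
translate([2322, 346, 164]) cube([30, 1048, 184]);
translate([564, 267, 348]) cube([100, 1206, 19]);
translate([719, 267, 348]) cube([100, 1206, 19]);
translate([874, 267, 348]) cube([100, 1206, 19]);
translate([1029, 267, 348]) cube([100, 1206, 19]);
translate([1184, 267, 348]) cube([100, 1206, 19]);
translate([1339, 267, 348]) cube([100, 1206, 19]);
translate([1494, 267, 348]) cube([100, 1206, 19]);
translate([1649, 267, 348]) cube([100, 1206, 19]);
translate([1804, 267, 348]) cube([100, 1206, 19]);
translate([1959, 267, 348]) cube([100, 1206, 19]);
translate([2114, 267, 348]) cube([100, 1206, 19]);


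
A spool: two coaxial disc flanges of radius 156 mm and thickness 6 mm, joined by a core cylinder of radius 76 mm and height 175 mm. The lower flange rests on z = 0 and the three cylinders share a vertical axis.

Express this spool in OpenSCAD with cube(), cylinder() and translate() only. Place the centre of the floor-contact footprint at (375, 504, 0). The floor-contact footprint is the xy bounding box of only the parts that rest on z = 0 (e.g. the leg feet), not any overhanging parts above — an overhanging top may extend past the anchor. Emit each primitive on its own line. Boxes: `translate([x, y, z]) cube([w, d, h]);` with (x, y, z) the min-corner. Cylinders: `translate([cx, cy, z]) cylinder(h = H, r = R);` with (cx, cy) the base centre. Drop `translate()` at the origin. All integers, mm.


translate([375, 504, 0]) cylinder(h = 6, r = 156);
translate([375, 504, 6]) cylinder(h = 175, r = 76);
translate([375, 504, 181]) cylinder(h = 6, r = 156);


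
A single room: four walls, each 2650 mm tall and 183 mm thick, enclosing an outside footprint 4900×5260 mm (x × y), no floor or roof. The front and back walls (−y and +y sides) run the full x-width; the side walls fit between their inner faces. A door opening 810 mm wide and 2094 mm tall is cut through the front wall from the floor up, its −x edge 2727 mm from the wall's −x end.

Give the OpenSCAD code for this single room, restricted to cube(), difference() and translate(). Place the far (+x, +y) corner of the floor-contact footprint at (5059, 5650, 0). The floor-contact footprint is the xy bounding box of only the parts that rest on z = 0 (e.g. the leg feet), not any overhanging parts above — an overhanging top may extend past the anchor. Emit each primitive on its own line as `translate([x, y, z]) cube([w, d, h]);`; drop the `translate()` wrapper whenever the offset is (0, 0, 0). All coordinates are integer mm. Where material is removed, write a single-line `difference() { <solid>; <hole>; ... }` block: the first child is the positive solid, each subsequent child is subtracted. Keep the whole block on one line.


difference() { translate([159, 390, 0]) cube([4900, 183, 2650]); translate([2886, 390, 0]) cube([810, 183, 2094]); }
translate([159, 5467, 0]) cube([4900, 183, 2650]);
translate([159, 573, 0]) cube([183, 4894, 2650]);
translate([4876, 573, 0]) cube([183, 4894, 2650]);


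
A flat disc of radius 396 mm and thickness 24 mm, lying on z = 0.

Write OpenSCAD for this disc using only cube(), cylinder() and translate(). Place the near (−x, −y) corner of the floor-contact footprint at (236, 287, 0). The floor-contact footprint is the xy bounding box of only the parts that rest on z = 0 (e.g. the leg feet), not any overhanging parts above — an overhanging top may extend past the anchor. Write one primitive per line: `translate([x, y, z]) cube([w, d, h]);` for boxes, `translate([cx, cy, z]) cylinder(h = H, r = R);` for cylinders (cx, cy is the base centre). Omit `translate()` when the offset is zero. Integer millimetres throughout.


translate([632, 683, 0]) cylinder(h = 24, r = 396);


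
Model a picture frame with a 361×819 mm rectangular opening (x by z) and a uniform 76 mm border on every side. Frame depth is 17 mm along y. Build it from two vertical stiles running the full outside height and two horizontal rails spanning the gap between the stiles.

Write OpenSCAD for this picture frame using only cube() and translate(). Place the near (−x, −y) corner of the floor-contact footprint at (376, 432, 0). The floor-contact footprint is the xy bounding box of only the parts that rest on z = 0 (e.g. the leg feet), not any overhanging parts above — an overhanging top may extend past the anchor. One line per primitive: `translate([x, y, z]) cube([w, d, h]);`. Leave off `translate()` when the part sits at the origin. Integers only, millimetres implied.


translate([376, 432, 0]) cube([76, 17, 971]);
translate([813, 432, 0]) cube([76, 17, 971]);
translate([452, 432, 0]) cube([361, 17, 76]);
translate([452, 432, 895]) cube([361, 17, 76]);


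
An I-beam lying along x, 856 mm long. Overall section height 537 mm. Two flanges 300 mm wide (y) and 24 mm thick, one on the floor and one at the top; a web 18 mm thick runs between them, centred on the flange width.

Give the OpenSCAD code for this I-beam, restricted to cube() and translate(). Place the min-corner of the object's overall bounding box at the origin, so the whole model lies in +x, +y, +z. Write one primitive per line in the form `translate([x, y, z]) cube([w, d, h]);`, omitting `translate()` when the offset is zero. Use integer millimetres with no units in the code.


cube([856, 300, 24]);
translate([0, 141, 24]) cube([856, 18, 489]);
translate([0, 0, 513]) cube([856, 300, 24]);


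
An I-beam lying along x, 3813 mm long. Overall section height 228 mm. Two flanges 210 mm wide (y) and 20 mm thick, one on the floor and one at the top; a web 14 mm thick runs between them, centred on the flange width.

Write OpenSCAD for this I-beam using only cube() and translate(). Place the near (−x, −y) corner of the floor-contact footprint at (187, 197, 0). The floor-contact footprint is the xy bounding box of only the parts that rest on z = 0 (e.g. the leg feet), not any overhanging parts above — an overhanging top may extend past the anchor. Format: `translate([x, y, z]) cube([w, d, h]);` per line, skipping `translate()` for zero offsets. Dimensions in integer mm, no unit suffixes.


translate([187, 197, 0]) cube([3813, 210, 20]);
translate([187, 295, 20]) cube([3813, 14, 188]);
translate([187, 197, 208]) cube([3813, 210, 20]);


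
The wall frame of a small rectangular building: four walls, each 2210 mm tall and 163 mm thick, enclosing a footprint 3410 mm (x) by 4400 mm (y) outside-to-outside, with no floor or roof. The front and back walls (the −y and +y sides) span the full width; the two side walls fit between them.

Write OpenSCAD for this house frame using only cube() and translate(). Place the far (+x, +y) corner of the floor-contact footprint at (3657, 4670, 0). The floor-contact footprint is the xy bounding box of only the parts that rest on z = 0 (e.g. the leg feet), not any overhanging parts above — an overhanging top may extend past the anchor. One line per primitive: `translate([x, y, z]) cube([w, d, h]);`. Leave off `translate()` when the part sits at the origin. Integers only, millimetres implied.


translate([247, 270, 0]) cube([3410, 163, 2210]);
translate([247, 4507, 0]) cube([3410, 163, 2210]);
translate([247, 433, 0]) cube([163, 4074, 2210]);
translate([3494, 433, 0]) cube([163, 4074, 2210]);


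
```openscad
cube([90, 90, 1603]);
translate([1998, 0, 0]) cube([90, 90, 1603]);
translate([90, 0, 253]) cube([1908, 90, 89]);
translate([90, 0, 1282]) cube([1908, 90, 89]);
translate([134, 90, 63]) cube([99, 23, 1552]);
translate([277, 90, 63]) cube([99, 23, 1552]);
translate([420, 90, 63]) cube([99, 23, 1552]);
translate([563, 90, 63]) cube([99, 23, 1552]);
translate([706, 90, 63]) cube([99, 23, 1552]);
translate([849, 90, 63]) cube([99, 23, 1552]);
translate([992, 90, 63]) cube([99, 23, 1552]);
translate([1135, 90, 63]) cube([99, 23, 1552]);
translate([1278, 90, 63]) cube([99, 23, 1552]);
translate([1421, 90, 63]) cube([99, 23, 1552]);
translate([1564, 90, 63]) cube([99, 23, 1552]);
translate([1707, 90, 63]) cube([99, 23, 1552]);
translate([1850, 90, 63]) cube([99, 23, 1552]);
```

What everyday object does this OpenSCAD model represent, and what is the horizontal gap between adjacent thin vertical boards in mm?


A fence section. The picket gap is 44 mm.

Two posts, two rails, 13 pickets — a fence section. Span 1908 mm holds 13 pickets of 99 mm with 14 equal gaps: ⌊(1908 − 13·99) / 14⌋ = 44 mm.


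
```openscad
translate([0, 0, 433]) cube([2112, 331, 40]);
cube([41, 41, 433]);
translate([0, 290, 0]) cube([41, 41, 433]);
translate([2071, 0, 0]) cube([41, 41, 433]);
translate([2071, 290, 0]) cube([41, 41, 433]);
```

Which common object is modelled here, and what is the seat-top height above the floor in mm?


A bench. The seat-top height is 473 mm.

A long slab on four corner posts — a bench. The slab sits at z = 433 with thickness 40, so the top is 433 + 40 = 473 mm.
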